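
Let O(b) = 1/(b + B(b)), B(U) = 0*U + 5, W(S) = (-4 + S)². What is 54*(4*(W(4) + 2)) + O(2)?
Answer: 3025/7 ≈ 432.14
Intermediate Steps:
B(U) = 5 (B(U) = 0 + 5 = 5)
O(b) = 1/(5 + b) (O(b) = 1/(b + 5) = 1/(5 + b))
54*(4*(W(4) + 2)) + O(2) = 54*(4*((-4 + 4)² + 2)) + 1/(5 + 2) = 54*(4*(0² + 2)) + 1/7 = 54*(4*(0 + 2)) + ⅐ = 54*(4*2) + ⅐ = 54*8 + ⅐ = 432 + ⅐ = 3025/7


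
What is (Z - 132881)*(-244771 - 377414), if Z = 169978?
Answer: -23081196945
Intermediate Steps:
(Z - 132881)*(-244771 - 377414) = (169978 - 132881)*(-244771 - 377414) = 37097*(-622185) = -23081196945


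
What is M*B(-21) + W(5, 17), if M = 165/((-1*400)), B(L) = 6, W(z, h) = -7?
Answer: -379/40 ≈ -9.4750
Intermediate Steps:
M = -33/80 (M = 165/(-400) = 165*(-1/400) = -33/80 ≈ -0.41250)
M*B(-21) + W(5, 17) = -33/80*6 - 7 = -99/40 - 7 = -379/40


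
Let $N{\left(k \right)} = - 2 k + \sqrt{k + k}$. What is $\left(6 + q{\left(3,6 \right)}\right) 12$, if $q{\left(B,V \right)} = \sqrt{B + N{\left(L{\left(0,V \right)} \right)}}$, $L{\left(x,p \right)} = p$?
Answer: $72 + 12 \sqrt{-9 + 2 \sqrt{3}} \approx 72.0 + 28.234 i$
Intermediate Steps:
$N{\left(k \right)} = - 2 k + \sqrt{2} \sqrt{k}$ ($N{\left(k \right)} = - 2 k + \sqrt{2 k} = - 2 k + \sqrt{2} \sqrt{k}$)
$q{\left(B,V \right)} = \sqrt{B - 2 V + \sqrt{2} \sqrt{V}}$ ($q{\left(B,V \right)} = \sqrt{B + \left(- 2 V + \sqrt{2} \sqrt{V}\right)} = \sqrt{B - 2 V + \sqrt{2} \sqrt{V}}$)
$\left(6 + q{\left(3,6 \right)}\right) 12 = \left(6 + \sqrt{3 - 12 + \sqrt{2} \sqrt{6}}\right) 12 = \left(6 + \sqrt{3 - 12 + 2 \sqrt{3}}\right) 12 = \left(6 + \sqrt{-9 + 2 \sqrt{3}}\right) 12 = 72 + 12 \sqrt{-9 + 2 \sqrt{3}}$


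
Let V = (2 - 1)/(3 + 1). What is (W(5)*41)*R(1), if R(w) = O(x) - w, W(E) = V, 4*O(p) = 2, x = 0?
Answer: -41/8 ≈ -5.1250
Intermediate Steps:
O(p) = ½ (O(p) = (¼)*2 = ½)
V = ¼ (V = 1/4 = 1*(¼) = ¼ ≈ 0.25000)
W(E) = ¼
R(w) = ½ - w
(W(5)*41)*R(1) = ((¼)*41)*(½ - 1*1) = 41*(½ - 1)/4 = (41/4)*(-½) = -41/8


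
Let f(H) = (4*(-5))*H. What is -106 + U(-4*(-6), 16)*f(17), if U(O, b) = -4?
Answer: 1254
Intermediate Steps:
f(H) = -20*H
-106 + U(-4*(-6), 16)*f(17) = -106 - (-80)*17 = -106 - 4*(-340) = -106 + 1360 = 1254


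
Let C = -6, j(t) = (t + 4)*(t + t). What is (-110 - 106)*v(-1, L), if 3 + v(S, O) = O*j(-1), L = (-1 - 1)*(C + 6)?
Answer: 648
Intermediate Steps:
j(t) = 2*t*(4 + t) (j(t) = (4 + t)*(2*t) = 2*t*(4 + t))
L = 0 (L = (-1 - 1)*(-6 + 6) = -2*0 = 0)
v(S, O) = -3 - 6*O (v(S, O) = -3 + O*(2*(-1)*(4 - 1)) = -3 + O*(2*(-1)*3) = -3 + O*(-6) = -3 - 6*O)
(-110 - 106)*v(-1, L) = (-110 - 106)*(-3 - 6*0) = -216*(-3 + 0) = -216*(-3) = 648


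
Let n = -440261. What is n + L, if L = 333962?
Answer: -106299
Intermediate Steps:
n + L = -440261 + 333962 = -106299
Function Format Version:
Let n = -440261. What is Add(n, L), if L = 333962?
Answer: -106299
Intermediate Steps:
Add(n, L) = Add(-440261, 333962) = -106299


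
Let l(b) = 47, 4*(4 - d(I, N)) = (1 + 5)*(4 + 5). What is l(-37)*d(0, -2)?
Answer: -893/2 ≈ -446.50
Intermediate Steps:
d(I, N) = -19/2 (d(I, N) = 4 - (1 + 5)*(4 + 5)/4 = 4 - 3*9/2 = 4 - 1/4*54 = 4 - 27/2 = -19/2)
l(-37)*d(0, -2) = 47*(-19/2) = -893/2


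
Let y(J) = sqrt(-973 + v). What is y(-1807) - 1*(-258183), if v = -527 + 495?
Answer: 258183 + I*sqrt(1005) ≈ 2.5818e+5 + 31.702*I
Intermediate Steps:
v = -32
y(J) = I*sqrt(1005) (y(J) = sqrt(-973 - 32) = sqrt(-1005) = I*sqrt(1005))
y(-1807) - 1*(-258183) = I*sqrt(1005) - 1*(-258183) = I*sqrt(1005) + 258183 = 258183 + I*sqrt(1005)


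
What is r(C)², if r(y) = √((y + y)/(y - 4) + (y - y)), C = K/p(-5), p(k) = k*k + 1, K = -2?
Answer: 2/53 ≈ 0.037736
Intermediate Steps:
p(k) = 1 + k² (p(k) = k² + 1 = 1 + k²)
C = -1/13 (C = -2/(1 + (-5)²) = -2/(1 + 25) = -2/26 = -2*1/26 = -1/13 ≈ -0.076923)
r(y) = √2*√(y/(-4 + y)) (r(y) = √((2*y)/(-4 + y) + 0) = √(2*y/(-4 + y) + 0) = √(2*y/(-4 + y)) = √2*√(y/(-4 + y)))
r(C)² = (√2*√(-1/(13*(-4 - 1/13))))² = (√2*√(-1/(13*(-53/13))))² = (√2*√(-1/13*(-13/53)))² = (√2*√(1/53))² = (√2*(√53/53))² = (√106/53)² = 2/53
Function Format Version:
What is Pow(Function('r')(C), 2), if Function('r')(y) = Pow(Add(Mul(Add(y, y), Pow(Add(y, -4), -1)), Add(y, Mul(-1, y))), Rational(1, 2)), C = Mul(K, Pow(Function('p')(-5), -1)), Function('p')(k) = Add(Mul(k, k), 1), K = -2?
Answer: Rational(2, 53) ≈ 0.037736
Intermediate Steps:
Function('p')(k) = Add(1, Pow(k, 2)) (Function('p')(k) = Add(Pow(k, 2), 1) = Add(1, Pow(k, 2)))
C = Rational(-1, 13) (C = Mul(-2, Pow(Add(1, Pow(-5, 2)), -1)) = Mul(-2, Pow(Add(1, 25), -1)) = Mul(-2, Pow(26, -1)) = Mul(-2, Rational(1, 26)) = Rational(-1, 13) ≈ -0.076923)
Function('r')(y) = Mul(Pow(2, Rational(1, 2)), Pow(Mul(y, Pow(Add(-4, y), -1)), Rational(1, 2))) (Function('r')(y) = Pow(Add(Mul(Mul(2, y), Pow(Add(-4, y), -1)), 0), Rational(1, 2)) = Pow(Add(Mul(2, y, Pow(Add(-4, y), -1)), 0), Rational(1, 2)) = Pow(Mul(2, y, Pow(Add(-4, y), -1)), Rational(1, 2)) = Mul(Pow(2, Rational(1, 2)), Pow(Mul(y, Pow(Add(-4, y), -1)), Rational(1, 2))))
Pow(Function('r')(C), 2) = Pow(Mul(Pow(2, Rational(1, 2)), Pow(Mul(Rational(-1, 13), Pow(Add(-4, Rational(-1, 13)), -1)), Rational(1, 2))), 2) = Pow(Mul(Pow(2, Rational(1, 2)), Pow(Mul(Rational(-1, 13), Pow(Rational(-53, 13), -1)), Rational(1, 2))), 2) = Pow(Mul(Pow(2, Rational(1, 2)), Pow(Mul(Rational(-1, 13), Rational(-13, 53)), Rational(1, 2))), 2) = Pow(Mul(Pow(2, Rational(1, 2)), Pow(Rational(1, 53), Rational(1, 2))), 2) = Pow(Mul(Pow(2, Rational(1, 2)), Mul(Rational(1, 53), Pow(53, Rational(1, 2)))), 2) = Pow(Mul(Rational(1, 53), Pow(106, Rational(1, 2))), 2) = Rational(2, 53)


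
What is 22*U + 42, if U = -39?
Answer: -816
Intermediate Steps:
22*U + 42 = 22*(-39) + 42 = -858 + 42 = -816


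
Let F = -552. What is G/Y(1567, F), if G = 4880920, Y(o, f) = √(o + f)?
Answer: 976184*√1015/203 ≈ 1.5320e+5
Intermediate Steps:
Y(o, f) = √(f + o)
G/Y(1567, F) = 4880920/(√(-552 + 1567)) = 4880920/(√1015) = 4880920*(√1015/1015) = 976184*√1015/203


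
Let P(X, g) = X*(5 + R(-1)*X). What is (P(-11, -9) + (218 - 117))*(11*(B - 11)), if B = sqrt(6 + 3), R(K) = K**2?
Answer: -14696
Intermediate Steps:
B = 3 (B = sqrt(9) = 3)
P(X, g) = X*(5 + X) (P(X, g) = X*(5 + (-1)**2*X) = X*(5 + 1*X) = X*(5 + X))
(P(-11, -9) + (218 - 117))*(11*(B - 11)) = (-11*(5 - 11) + (218 - 117))*(11*(3 - 11)) = (-11*(-6) + 101)*(11*(-8)) = (66 + 101)*(-88) = 167*(-88) = -14696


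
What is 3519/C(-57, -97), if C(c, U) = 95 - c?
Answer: 3519/152 ≈ 23.151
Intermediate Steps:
3519/C(-57, -97) = 3519/(95 - 1*(-57)) = 3519/(95 + 57) = 3519/152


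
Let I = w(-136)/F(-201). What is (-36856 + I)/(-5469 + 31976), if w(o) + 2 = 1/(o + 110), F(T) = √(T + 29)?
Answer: -36856/26507 + 53*I*√43/59269652 ≈ -1.3904 + 5.8638e-6*I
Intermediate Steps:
F(T) = √(29 + T)
w(o) = -2 + 1/(110 + o) (w(o) = -2 + 1/(o + 110) = -2 + 1/(110 + o))
I = 53*I*√43/2236 (I = ((-219 - 2*(-136))/(110 - 136))/(√(29 - 201)) = ((-219 + 272)/(-26))/(√(-172)) = (-1/26*53)/((2*I*√43)) = -(-53)*I*√43/2236 = 53*I*√43/2236 ≈ 0.15543*I)
(-36856 + I)/(-5469 + 31976) = (-36856 + 53*I*√43/2236)/(-5469 + 31976) = (-36856 + 53*I*√43/2236)/26507 = (-36856 + 53*I*√43/2236)*(1/26507) = -36856/26507 + 53*I*√43/59269652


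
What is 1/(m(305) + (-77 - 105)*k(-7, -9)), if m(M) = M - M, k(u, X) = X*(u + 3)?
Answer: -1/6552 ≈ -0.00015263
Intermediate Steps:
k(u, X) = X*(3 + u)
m(M) = 0
1/(m(305) + (-77 - 105)*k(-7, -9)) = 1/(0 + (-77 - 105)*(-9*(3 - 7))) = 1/(0 - (-1638)*(-4)) = 1/(0 - 182*36) = 1/(0 - 6552) = 1/(-6552) = -1/6552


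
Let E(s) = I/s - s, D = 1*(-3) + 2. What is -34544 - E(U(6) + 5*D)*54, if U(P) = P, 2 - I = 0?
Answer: -34598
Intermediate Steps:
I = 2 (I = 2 - 1*0 = 2 + 0 = 2)
D = -1 (D = -3 + 2 = -1)
E(s) = -s + 2/s (E(s) = 2/s - s = -s + 2/s)
-34544 - E(U(6) + 5*D)*54 = -34544 - (-(6 + 5*(-1)) + 2/(6 + 5*(-1)))*54 = -34544 - (-(6 - 5) + 2/(6 - 5))*54 = -34544 - (-1*1 + 2/1)*54 = -34544 - (-1 + 2*1)*54 = -34544 - (-1 + 2)*54 = -34544 - 54 = -34598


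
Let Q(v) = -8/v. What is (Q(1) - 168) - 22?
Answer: -198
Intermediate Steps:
(Q(1) - 168) - 22 = (-8/1 - 168) - 22 = (-8*1 - 168) - 22 = (-8 - 168) - 22 = -176 - 22 = -198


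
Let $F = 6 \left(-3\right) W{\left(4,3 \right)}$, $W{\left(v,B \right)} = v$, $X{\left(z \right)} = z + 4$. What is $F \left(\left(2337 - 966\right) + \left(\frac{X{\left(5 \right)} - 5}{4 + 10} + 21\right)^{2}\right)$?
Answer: $- \frac{6435360}{49} \approx -1.3133 \cdot 10^{5}$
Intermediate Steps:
$X{\left(z \right)} = 4 + z$
$F = -72$ ($F = 6 \left(-3\right) 4 = \left(-18\right) 4 = -72$)
$F \left(\left(2337 - 966\right) + \left(\frac{X{\left(5 \right)} - 5}{4 + 10} + 21\right)^{2}\right) = - 72 \left(\left(2337 - 966\right) + \left(\frac{\left(4 + 5\right) - 5}{4 + 10} + 21\right)^{2}\right) = - 72 \left(1371 + \left(\frac{9 - 5}{14} + 21\right)^{2}\right) = - 72 \left(1371 + \left(4 \cdot \frac{1}{14} + 21\right)^{2}\right) = - 72 \left(1371 + \left(\frac{2}{7} + 21\right)^{2}\right) = - 72 \left(1371 + \left(\frac{149}{7}\right)^{2}\right) = - 72 \left(1371 + \frac{22201}{49}\right) = \left(-72\right) \frac{89380}{49} = - \frac{6435360}{49}$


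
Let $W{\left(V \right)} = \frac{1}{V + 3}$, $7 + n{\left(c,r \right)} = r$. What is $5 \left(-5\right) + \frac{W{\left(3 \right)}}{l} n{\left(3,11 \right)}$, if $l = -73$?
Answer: $- \frac{5477}{219} \approx -25.009$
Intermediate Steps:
$n{\left(c,r \right)} = -7 + r$
$W{\left(V \right)} = \frac{1}{3 + V}$
$5 \left(-5\right) + \frac{W{\left(3 \right)}}{l} n{\left(3,11 \right)} = 5 \left(-5\right) + \frac{1}{\left(3 + 3\right) \left(-73\right)} \left(-7 + 11\right) = -25 + \frac{1}{6} \left(- \frac{1}{73}\right) 4 = -25 - \frac{2}{219} = - \frac{5477}{219}$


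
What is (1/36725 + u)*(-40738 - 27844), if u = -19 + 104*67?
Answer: -17502265347132/36725 ≈ -4.7658e+8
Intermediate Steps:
u = 6949 (u = -19 + 6968 = 6949)
(1/36725 + u)*(-40738 - 27844) = (1/36725 + 6949)*(-40738 - 27844) = (1/36725 + 6949)*(-68582) = (255202026/36725)*(-68582) = -17502265347132/36725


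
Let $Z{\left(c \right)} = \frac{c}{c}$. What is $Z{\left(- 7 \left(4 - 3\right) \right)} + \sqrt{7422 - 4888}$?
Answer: $1 + \sqrt{2534} \approx 51.339$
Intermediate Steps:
$Z{\left(c \right)} = 1$
$Z{\left(- 7 \left(4 - 3\right) \right)} + \sqrt{7422 - 4888} = 1 + \sqrt{7422 - 4888} = 1 + \sqrt{2534}$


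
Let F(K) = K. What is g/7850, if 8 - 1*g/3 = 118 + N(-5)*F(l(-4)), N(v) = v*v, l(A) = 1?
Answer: -81/1570 ≈ -0.051592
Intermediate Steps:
N(v) = v**2
g = -405 (g = 24 - 3*(118 + (-5)**2*1) = 24 - 3*(118 + 25*1) = 24 - 3*(118 + 25) = 24 - 3*143 = 24 - 429 = -405)
g/7850 = -405/7850 = -405*1/7850 = -81/1570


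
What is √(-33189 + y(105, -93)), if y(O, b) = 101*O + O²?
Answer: I*√11559 ≈ 107.51*I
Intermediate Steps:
y(O, b) = O² + 101*O
√(-33189 + y(105, -93)) = √(-33189 + 105*(101 + 105)) = √(-33189 + 105*206) = √(-33189 + 21630) = √(-11559) = I*√11559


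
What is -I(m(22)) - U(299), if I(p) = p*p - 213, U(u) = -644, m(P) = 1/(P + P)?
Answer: 1659151/1936 ≈ 857.00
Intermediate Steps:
m(P) = 1/(2*P)
I(p) = -213 + p² (I(p) = p² - 213 = -213 + p²)
-I(m(22)) - U(299) = -(-213 + ((½)/22)²) - 1*(-644) = -(-213 + ((½)*(1/22))²) + 644 = -(-213 + (1/44)²) + 644 = -(-213 + 1/1936) + 644 = -1*(-412367/1936) + 644 = 412367/1936 + 644 = 1659151/1936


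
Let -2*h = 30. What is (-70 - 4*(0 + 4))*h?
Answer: 1290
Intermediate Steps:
h = -15 (h = -½*30 = -15)
(-70 - 4*(0 + 4))*h = (-70 - 4*(0 + 4))*(-15) = (-70 - 4*4)*(-15) = (-70 - 16)*(-15) = -86*(-15) = 1290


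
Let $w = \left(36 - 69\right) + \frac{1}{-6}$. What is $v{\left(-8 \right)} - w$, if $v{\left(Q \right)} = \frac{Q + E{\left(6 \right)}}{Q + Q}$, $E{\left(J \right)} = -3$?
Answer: $\frac{1625}{48} \approx 33.854$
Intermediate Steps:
$w = - \frac{199}{6}$ ($w = -33 - \frac{1}{6} = - \frac{199}{6} \approx -33.167$)
$v{\left(Q \right)} = \frac{-3 + Q}{2 Q}$ ($v{\left(Q \right)} = \frac{Q - 3}{Q + Q} = \frac{-3 + Q}{2 Q}$)
$v{\left(-8 \right)} - w = \frac{-3 - 8}{2 \left(-8\right)} - - \frac{199}{6} = \frac{1}{2} \left(- \frac{1}{8}\right) \left(-11\right) + \frac{199}{6} = \frac{11}{16} + \frac{199}{6} = \frac{1625}{48}$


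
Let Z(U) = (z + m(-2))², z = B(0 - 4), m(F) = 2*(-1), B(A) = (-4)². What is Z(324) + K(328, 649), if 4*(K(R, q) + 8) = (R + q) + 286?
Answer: 2015/4 ≈ 503.75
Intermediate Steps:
B(A) = 16
K(R, q) = 127/2 + R/4 + q/4 (K(R, q) = -8 + ((R + q) + 286)/4 = -8 + (286 + R + q)/4 = -8 + (143/2 + R/4 + q/4) = 127/2 + R/4 + q/4)
m(F) = -2
z = 16
Z(U) = 196 (Z(U) = (16 - 2)² = 14² = 196)
Z(324) + K(328, 649) = 196 + (127/2 + (¼)*328 + (¼)*649) = 196 + (127/2 + 82 + 649/4) = 196 + 1231/4 = 2015/4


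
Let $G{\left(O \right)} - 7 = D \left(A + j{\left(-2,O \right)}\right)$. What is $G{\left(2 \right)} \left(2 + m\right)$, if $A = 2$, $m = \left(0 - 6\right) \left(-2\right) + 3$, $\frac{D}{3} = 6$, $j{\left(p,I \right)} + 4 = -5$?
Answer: $-2023$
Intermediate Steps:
$j{\left(p,I \right)} = -9$ ($j{\left(p,I \right)} = -4 - 5 = -9$)
$D = 18$ ($D = 3 \cdot 6 = 18$)
$m = 15$ ($m = \left(0 - 6\right) \left(-2\right) + 3 = \left(-6\right) \left(-2\right) + 3 = 12 + 3 = 15$)
$G{\left(O \right)} = -119$ ($G{\left(O \right)} = 7 + 18 \left(2 - 9\right) = 7 + 18 \left(-7\right) = 7 - 126 = -119$)
$G{\left(2 \right)} \left(2 + m\right) = - 119 \left(2 + 15\right) = \left(-119\right) 17 = -2023$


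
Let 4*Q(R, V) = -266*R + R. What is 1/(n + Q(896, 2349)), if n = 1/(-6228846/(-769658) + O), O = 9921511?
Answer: -3818088271042/226641719768668291 ≈ -1.6846e-5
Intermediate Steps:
Q(R, V) = -265*R/4 (Q(R, V) = (-266*R + R)/4 = (-265*R)/4 = -265*R/4)
n = 384829/3818088271042 (n = 1/(-6228846/(-769658) + 9921511) = 1/(-6228846*(-1/769658) + 9921511) = 1/(3114423/384829 + 9921511) = 1/(3818088271042/384829) = 384829/3818088271042 ≈ 1.0079e-7)
1/(n + Q(896, 2349)) = 1/(384829/3818088271042 - 265/4*896) = 1/(384829/3818088271042 - 59360) = 1/(-226641719768668291/3818088271042) = -3818088271042/226641719768668291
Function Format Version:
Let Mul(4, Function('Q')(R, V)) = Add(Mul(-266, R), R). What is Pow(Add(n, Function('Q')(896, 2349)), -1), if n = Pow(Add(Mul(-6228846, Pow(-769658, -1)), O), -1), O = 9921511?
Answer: Rational(-3818088271042, 226641719768668291) ≈ -1.6846e-5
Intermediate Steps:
Function('Q')(R, V) = Mul(Rational(-265, 4), R) (Function('Q')(R, V) = Mul(Rational(1, 4), Add(Mul(-266, R), R)) = Mul(Rational(1, 4), Mul(-265, R)) = Mul(Rational(-265, 4), R))
n = Rational(384829, 3818088271042) (n = Pow(Add(Mul(-6228846, Pow(-769658, -1)), 9921511), -1) = Pow(Add(Mul(-6228846, Rational(-1, 769658)), 9921511), -1) = Pow(Add(Rational(3114423, 384829), 9921511), -1) = Pow(Rational(3818088271042, 384829), -1) = Rational(384829, 3818088271042) ≈ 1.0079e-7)
Pow(Add(n, Function('Q')(896, 2349)), -1) = Pow(Add(Rational(384829, 3818088271042), Mul(Rational(-265, 4), 896)), -1) = Pow(Add(Rational(384829, 3818088271042), -59360), -1) = Pow(Rational(-226641719768668291, 3818088271042), -1) = Rational(-3818088271042, 226641719768668291)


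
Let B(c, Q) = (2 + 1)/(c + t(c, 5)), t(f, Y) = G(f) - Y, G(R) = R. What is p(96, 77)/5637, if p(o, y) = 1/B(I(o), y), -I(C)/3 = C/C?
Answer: -11/16911 ≈ -0.00065046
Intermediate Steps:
I(C) = -3 (I(C) = -3*C/C = -3*1 = -3)
t(f, Y) = f - Y
B(c, Q) = 3/(-5 + 2*c) (B(c, Q) = (2 + 1)/(c + (c - 1*5)) = 3/(c + (c - 5)) = 3/(c + (-5 + c)) = 3/(-5 + 2*c))
p(o, y) = -11/3 (p(o, y) = 1/(3/(-5 + 2*(-3))) = 1/(3/(-5 - 6)) = 1/(3/(-11)) = 1/(3*(-1/11)) = 1/(-3/11) = -11/3)
p(96, 77)/5637 = -11/3/5637 = -11/3*1/5637 = -11/16911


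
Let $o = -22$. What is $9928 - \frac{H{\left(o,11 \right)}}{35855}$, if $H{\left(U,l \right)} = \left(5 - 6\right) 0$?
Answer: $9928$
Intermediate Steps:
$H{\left(U,l \right)} = 0$ ($H{\left(U,l \right)} = \left(-1\right) 0 = 0$)
$9928 - \frac{H{\left(o,11 \right)}}{35855} = 9928 - \frac{0}{35855} = 9928 - 0 \cdot \frac{1}{35855} = 9928 - 0 = 9928 + 0 = 9928$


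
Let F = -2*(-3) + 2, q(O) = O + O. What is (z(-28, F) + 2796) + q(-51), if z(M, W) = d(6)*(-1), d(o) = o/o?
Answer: 2693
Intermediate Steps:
q(O) = 2*O
d(o) = 1
F = 8 (F = 6 + 2 = 8)
z(M, W) = -1 (z(M, W) = 1*(-1) = -1)
(z(-28, F) + 2796) + q(-51) = (-1 + 2796) + 2*(-51) = 2795 - 102 = 2693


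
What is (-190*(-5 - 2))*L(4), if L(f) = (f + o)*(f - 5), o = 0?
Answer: -5320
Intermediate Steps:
L(f) = f*(-5 + f) (L(f) = (f + 0)*(f - 5) = f*(-5 + f))
(-190*(-5 - 2))*L(4) = (-190*(-5 - 2))*(4*(-5 + 4)) = (-190*(-7))*(4*(-1)) = -38*(-35)*(-4) = 1330*(-4) = -5320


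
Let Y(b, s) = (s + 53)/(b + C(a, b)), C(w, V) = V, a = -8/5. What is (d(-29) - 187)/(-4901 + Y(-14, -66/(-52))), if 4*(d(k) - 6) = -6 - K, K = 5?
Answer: 133770/3569339 ≈ 0.037478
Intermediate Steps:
a = -8/5 (a = -8*⅕ = -8/5 ≈ -1.6000)
d(k) = 13/4 (d(k) = 6 + (-6 - 1*5)/4 = 6 + (-6 - 5)/4 = 6 + (¼)*(-11) = 6 - 11/4 = 13/4)
Y(b, s) = (53 + s)/(2*b) (Y(b, s) = (s + 53)/(b + b) = (53 + s)/((2*b)) = (53 + s)*(1/(2*b)) = (53 + s)/(2*b))
(d(-29) - 187)/(-4901 + Y(-14, -66/(-52))) = (13/4 - 187)/(-4901 + (½)*(53 - 66/(-52))/(-14)) = -735/(4*(-4901 + (½)*(-1/14)*(53 - 66*(-1/52)))) = -735/(4*(-4901 + (½)*(-1/14)*(53 + 33/26))) = -735/(4*(-4901 + (½)*(-1/14)*(1411/26))) = -735/(4*(-4901 - 1411/728)) = -735/(4*(-3569339/728)) = -735/4*(-728/3569339) = 133770/3569339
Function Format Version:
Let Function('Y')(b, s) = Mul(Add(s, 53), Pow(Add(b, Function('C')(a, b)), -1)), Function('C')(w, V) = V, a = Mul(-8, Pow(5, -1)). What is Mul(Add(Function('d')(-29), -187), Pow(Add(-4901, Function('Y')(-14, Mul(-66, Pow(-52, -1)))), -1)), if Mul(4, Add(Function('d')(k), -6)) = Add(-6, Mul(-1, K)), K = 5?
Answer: Rational(133770, 3569339) ≈ 0.037478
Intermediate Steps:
a = Rational(-8, 5) (a = Mul(-8, Rational(1, 5)) = Rational(-8, 5) ≈ -1.6000)
Function('d')(k) = Rational(13, 4) (Function('d')(k) = Add(6, Mul(Rational(1, 4), Add(-6, Mul(-1, 5)))) = Add(6, Mul(Rational(1, 4), Add(-6, -5))) = Add(6, Mul(Rational(1, 4), -11)) = Add(6, Rational(-11, 4)) = Rational(13, 4))
Function('Y')(b, s) = Mul(Rational(1, 2), Pow(b, -1), Add(53, s)) (Function('Y')(b, s) = Mul(Add(s, 53), Pow(Add(b, b), -1)) = Mul(Add(53, s), Pow(Mul(2, b), -1)) = Mul(Add(53, s), Mul(Rational(1, 2), Pow(b, -1))) = Mul(Rational(1, 2), Pow(b, -1), Add(53, s)))
Mul(Add(Function('d')(-29), -187), Pow(Add(-4901, Function('Y')(-14, Mul(-66, Pow(-52, -1)))), -1)) = Mul(Add(Rational(13, 4), -187), Pow(Add(-4901, Mul(Rational(1, 2), Pow(-14, -1), Add(53, Mul(-66, Pow(-52, -1))))), -1)) = Mul(Rational(-735, 4), Pow(Add(-4901, Mul(Rational(1, 2), Rational(-1, 14), Add(53, Mul(-66, Rational(-1, 52))))), -1)) = Mul(Rational(-735, 4), Pow(Add(-4901, Mul(Rational(1, 2), Rational(-1, 14), Add(53, Rational(33, 26)))), -1)) = Mul(Rational(-735, 4), Pow(Add(-4901, Mul(Rational(1, 2), Rational(-1, 14), Rational(1411, 26))), -1)) = Mul(Rational(-735, 4), Pow(Add(-4901, Rational(-1411, 728)), -1)) = Mul(Rational(-735, 4), Pow(Rational(-3569339, 728), -1)) = Mul(Rational(-735, 4), Rational(-728, 3569339)) = Rational(133770, 3569339)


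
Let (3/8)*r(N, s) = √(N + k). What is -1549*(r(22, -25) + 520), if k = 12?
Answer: -805480 - 12392*√34/3 ≈ -8.2957e+5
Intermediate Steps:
r(N, s) = 8*√(12 + N)/3 (r(N, s) = 8*√(N + 12)/3 = 8*√(12 + N)/3)
-1549*(r(22, -25) + 520) = -1549*(8*√(12 + 22)/3 + 520) = -1549*(8*√34/3 + 520) = -1549*(520 + 8*√34/3) = -805480 - 12392*√34/3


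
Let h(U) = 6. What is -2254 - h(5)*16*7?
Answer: -2926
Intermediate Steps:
-2254 - h(5)*16*7 = -2254 - 6*16*7 = -2254 - 96*7 = -2254 - 1*672 = -2254 - 672 = -2926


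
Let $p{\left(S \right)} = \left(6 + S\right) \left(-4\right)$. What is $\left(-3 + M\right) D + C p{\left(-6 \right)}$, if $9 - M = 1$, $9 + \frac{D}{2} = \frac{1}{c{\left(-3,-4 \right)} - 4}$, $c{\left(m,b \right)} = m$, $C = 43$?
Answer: $- \frac{640}{7} \approx -91.429$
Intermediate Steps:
$p{\left(S \right)} = -24 - 4 S$
$D = - \frac{128}{7}$ ($D = -18 + \frac{2}{-3 - 4} = -18 + \frac{2}{-7} = -18 + 2 \left(- \frac{1}{7}\right) = -18 - \frac{2}{7} = - \frac{128}{7} \approx -18.286$)
$M = 8$ ($M = 9 - 1 = 8$)
$\left(-3 + M\right) D + C p{\left(-6 \right)} = \left(-3 + 8\right) \left(- \frac{128}{7}\right) + 43 \left(-24 - -24\right) = 5 \left(- \frac{128}{7}\right) + 43 \left(-24 + 24\right) = - \frac{640}{7} + 43 \cdot 0 = - \frac{640}{7} + 0 = - \frac{640}{7}$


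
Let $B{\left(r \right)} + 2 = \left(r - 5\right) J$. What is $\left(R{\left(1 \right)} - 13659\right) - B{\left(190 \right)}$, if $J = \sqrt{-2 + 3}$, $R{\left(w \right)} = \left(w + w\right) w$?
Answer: $-13840$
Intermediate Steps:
$R{\left(w \right)} = 2 w^{2}$ ($R{\left(w \right)} = 2 w w = 2 w^{2}$)
$J = 1$ ($J = \sqrt{1} = 1$)
$B{\left(r \right)} = -7 + r$ ($B{\left(r \right)} = -2 + \left(r - 5\right) 1 = -2 + \left(-5 + r\right) 1 = -2 + \left(-5 + r\right) = -7 + r$)
$\left(R{\left(1 \right)} - 13659\right) - B{\left(190 \right)} = \left(2 \cdot 1^{2} - 13659\right) - \left(-7 + 190\right) = \left(2 \cdot 1 - 13659\right) - 183 = \left(2 - 13659\right) - 183 = -13657 - 183 = -13840$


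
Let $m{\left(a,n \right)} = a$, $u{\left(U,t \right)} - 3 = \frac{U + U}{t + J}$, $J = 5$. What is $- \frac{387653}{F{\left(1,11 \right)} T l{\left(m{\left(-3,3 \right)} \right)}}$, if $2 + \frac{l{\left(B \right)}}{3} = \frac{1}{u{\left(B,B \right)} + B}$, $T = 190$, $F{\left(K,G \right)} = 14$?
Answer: $\frac{55379}{2660} \approx 20.819$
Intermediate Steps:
$u{\left(U,t \right)} = 3 + \frac{2 U}{5 + t}$ ($u{\left(U,t \right)} = 3 + \frac{U + U}{t + 5} = 3 + \frac{2 U}{5 + t}$)
$l{\left(B \right)} = -6 + \frac{3}{B + \frac{15 + 5 B}{5 + B}}$ ($l{\left(B \right)} = -6 + \frac{3}{\frac{15 + 2 B + 3 B}{5 + B} + B} = -6 + \frac{3}{\frac{15 + 5 B}{5 + B} + B} = -6 + \frac{3}{B + \frac{15 + 5 B}{5 + B}}$)
$- \frac{387653}{F{\left(1,11 \right)} T l{\left(m{\left(-3,3 \right)} \right)}} = - \frac{387653}{14 \cdot 190 \frac{3 \left(-25 - -57 - 2 \left(-3\right)^{2}\right)}{15 + \left(-3\right)^{2} + 10 \left(-3\right)}} = - \frac{387653}{2660 \frac{3 \left(-25 + 57 - 18\right)}{15 + 9 - 30}} = - \frac{387653}{2660 \frac{3 \left(-25 + 57 - 18\right)}{-6}} = - \frac{387653}{2660 \cdot 3 \left(- \frac{1}{6}\right) 14} = - \frac{387653}{2660 \left(-7\right)} = - \frac{387653}{-18620} = \left(-387653\right) \left(- \frac{1}{18620}\right) = \frac{55379}{2660}$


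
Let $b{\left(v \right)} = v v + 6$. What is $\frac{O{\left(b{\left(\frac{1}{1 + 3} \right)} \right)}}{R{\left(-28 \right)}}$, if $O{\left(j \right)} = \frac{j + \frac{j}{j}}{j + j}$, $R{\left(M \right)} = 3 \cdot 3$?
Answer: $\frac{113}{1746} \approx 0.064719$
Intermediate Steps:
$R{\left(M \right)} = 9$
$b{\left(v \right)} = 6 + v^{2}$ ($b{\left(v \right)} = v^{2} + 6 = 6 + v^{2}$)
$O{\left(j \right)} = \frac{1 + j}{2 j}$ ($O{\left(j \right)} = \frac{j + 1}{2 j} = \left(1 + j\right) \frac{1}{2 j} = \frac{1 + j}{2 j}$)
$\frac{O{\left(b{\left(\frac{1}{1 + 3} \right)} \right)}}{R{\left(-28 \right)}} = \frac{\frac{1}{2} \frac{1}{6 + \left(\frac{1}{1 + 3}\right)^{2}} \left(1 + \left(6 + \left(\frac{1}{1 + 3}\right)^{2}\right)\right)}{9} = \frac{1 + \left(6 + \left(\frac{1}{4}\right)^{2}\right)}{2 \left(6 + \left(\frac{1}{4}\right)^{2}\right)} \frac{1}{9} = \frac{1 + \left(6 + \frac{1}{16}\right)}{2 \left(6 + \frac{1}{16}\right)} \frac{1}{9} = \frac{1 + \frac{97}{16}}{2 \cdot \frac{97}{16}} \cdot \frac{1}{9} = \frac{1}{2} \cdot \frac{16}{97} \cdot \frac{113}{16} \cdot \frac{1}{9} = \frac{113}{194} \cdot \frac{1}{9} = \frac{113}{1746}$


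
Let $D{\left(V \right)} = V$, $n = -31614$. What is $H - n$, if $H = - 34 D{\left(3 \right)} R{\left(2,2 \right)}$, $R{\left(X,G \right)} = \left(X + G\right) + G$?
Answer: $31002$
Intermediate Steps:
$R{\left(X,G \right)} = X + 2 G$ ($R{\left(X,G \right)} = \left(G + X\right) + G = X + 2 G$)
$H = -612$ ($H = \left(-34\right) 3 \left(2 + 2 \cdot 2\right) = - 102 \left(2 + 4\right) = \left(-102\right) 6 = -612$)
$H - n = -612 - -31614 = -612 + 31614 = 31002$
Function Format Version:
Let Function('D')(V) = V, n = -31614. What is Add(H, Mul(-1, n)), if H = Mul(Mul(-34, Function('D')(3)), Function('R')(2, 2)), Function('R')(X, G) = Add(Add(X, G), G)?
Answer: 31002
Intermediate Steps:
Function('R')(X, G) = Add(X, Mul(2, G)) (Function('R')(X, G) = Add(Add(G, X), G) = Add(X, Mul(2, G)))
H = -612 (H = Mul(Mul(-34, 3), Add(2, Mul(2, 2))) = Mul(-102, Add(2, 4)) = Mul(-102, 6) = -612)
Add(H, Mul(-1, n)) = Add(-612, Mul(-1, -31614)) = Add(-612, 31614) = 31002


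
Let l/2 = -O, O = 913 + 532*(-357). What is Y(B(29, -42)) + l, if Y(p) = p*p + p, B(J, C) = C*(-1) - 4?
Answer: 379504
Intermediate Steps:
B(J, C) = -4 - C (B(J, C) = -C - 4 = -4 - C)
Y(p) = p + p² (Y(p) = p² + p = p + p²)
O = -189011 (O = 913 - 189924 = -189011)
l = 378022 (l = 2*(-1*(-189011)) = 2*189011 = 378022)
Y(B(29, -42)) + l = (-4 - 1*(-42))*(1 + (-4 - 1*(-42))) + 378022 = (-4 + 42)*(1 + (-4 + 42)) + 378022 = 38*(1 + 38) + 378022 = 38*39 + 378022 = 1482 + 378022 = 379504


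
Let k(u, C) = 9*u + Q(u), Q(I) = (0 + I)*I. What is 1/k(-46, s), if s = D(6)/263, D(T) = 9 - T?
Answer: 1/1702 ≈ 0.00058754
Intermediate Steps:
Q(I) = I**2 (Q(I) = I*I = I**2)
s = 3/263 (s = (9 - 1*6)/263 = (9 - 6)*(1/263) = 3*(1/263) = 3/263 ≈ 0.011407)
k(u, C) = u**2 + 9*u (k(u, C) = 9*u + u**2 = u**2 + 9*u)
1/k(-46, s) = 1/(-46*(9 - 46)) = 1/(-46*(-37)) = 1/1702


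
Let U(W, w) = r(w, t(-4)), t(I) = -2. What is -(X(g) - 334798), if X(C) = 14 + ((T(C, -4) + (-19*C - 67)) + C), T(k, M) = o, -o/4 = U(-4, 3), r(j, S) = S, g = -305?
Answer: 329353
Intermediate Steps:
U(W, w) = -2
o = 8 (o = -4*(-2) = 8)
T(k, M) = 8
X(C) = -45 - 18*C (X(C) = 14 + ((8 + (-19*C - 67)) + C) = 14 + ((8 + (-67 - 19*C)) + C) = 14 + ((-59 - 19*C) + C) = 14 + (-59 - 18*C) = -45 - 18*C)
-(X(g) - 334798) = -((-45 - 18*(-305)) - 334798) = -((-45 + 5490) - 334798) = -(5445 - 334798) = -1*(-329353) = 329353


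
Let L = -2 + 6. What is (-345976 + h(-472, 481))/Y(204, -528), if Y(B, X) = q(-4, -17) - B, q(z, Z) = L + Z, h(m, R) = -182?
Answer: 346158/217 ≈ 1595.2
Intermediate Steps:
L = 4
q(z, Z) = 4 + Z
Y(B, X) = -13 - B (Y(B, X) = (4 - 17) - B = -13 - B)
(-345976 + h(-472, 481))/Y(204, -528) = (-345976 - 182)/(-13 - 1*204) = -346158/(-13 - 204) = -346158/(-217) = -346158*(-1/217) = 346158/217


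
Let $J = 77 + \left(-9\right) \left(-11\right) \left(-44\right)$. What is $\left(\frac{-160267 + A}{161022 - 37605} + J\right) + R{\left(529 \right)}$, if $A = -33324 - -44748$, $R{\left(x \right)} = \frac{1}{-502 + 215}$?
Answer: $- \frac{21658275257}{5060097} \approx -4280.2$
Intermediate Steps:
$R{\left(x \right)} = - \frac{1}{287}$ ($R{\left(x \right)} = \frac{1}{-287} = - \frac{1}{287}$)
$A = 11424$ ($A = -33324 + 44748 = 11424$)
$J = -4279$ ($J = 77 + 99 \left(-44\right) = 77 - 4356 = -4279$)
$\left(\frac{-160267 + A}{161022 - 37605} + J\right) + R{\left(529 \right)} = \left(\frac{-160267 + 11424}{161022 - 37605} - 4279\right) - \frac{1}{287} = \left(- \frac{148843}{123417} - 4279\right) - \frac{1}{287} = - \frac{528250186}{123417} - \frac{1}{287} = - \frac{21658275257}{5060097}$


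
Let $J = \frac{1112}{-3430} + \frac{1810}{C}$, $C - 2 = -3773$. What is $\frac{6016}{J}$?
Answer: $- \frac{19453533120}{2600413} \approx -7480.9$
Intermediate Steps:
$C = -3771$ ($C = 2 - 3773 = -3771$)
$J = - \frac{5200826}{6467265}$ ($J = \frac{1112}{-3430} + \frac{1810}{-3771} = 1112 \left(- \frac{1}{3430}\right) + 1810 \left(- \frac{1}{3771}\right) = - \frac{556}{1715} - \frac{1810}{3771} = - \frac{5200826}{6467265} \approx -0.80418$)
$\frac{6016}{J} = \frac{6016}{- \frac{5200826}{6467265}} = 6016 \left(- \frac{6467265}{5200826}\right) = - \frac{19453533120}{2600413}$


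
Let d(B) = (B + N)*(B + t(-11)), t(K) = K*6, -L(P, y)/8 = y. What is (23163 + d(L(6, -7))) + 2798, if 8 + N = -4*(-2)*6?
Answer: 25001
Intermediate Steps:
L(P, y) = -8*y
t(K) = 6*K
N = 40 (N = -8 - 4*(-2)*6 = -8 + 8*6 = -8 + 48 = 40)
d(B) = (-66 + B)*(40 + B) (d(B) = (B + 40)*(B + 6*(-11)) = (40 + B)*(B - 66) = (40 + B)*(-66 + B) = (-66 + B)*(40 + B))
(23163 + d(L(6, -7))) + 2798 = (23163 + (-2640 + (-8*(-7))**2 - (-208)*(-7))) + 2798 = (23163 + (-2640 + 56**2 - 26*56)) + 2798 = (23163 + (-2640 + 3136 - 1456)) + 2798 = (23163 - 960) + 2798 = 22203 + 2798 = 25001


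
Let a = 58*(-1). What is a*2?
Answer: -116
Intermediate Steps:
a = -58
a*2 = -58*2 = -116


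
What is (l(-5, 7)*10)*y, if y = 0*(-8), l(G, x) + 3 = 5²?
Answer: 0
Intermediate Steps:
l(G, x) = 22 (l(G, x) = -3 + 5² = -3 + 25 = 22)
y = 0
(l(-5, 7)*10)*y = (22*10)*0 = 220*0 = 0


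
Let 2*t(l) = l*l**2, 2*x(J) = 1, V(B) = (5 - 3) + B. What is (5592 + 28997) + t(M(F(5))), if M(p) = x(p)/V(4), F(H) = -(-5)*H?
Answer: 119539585/3456 ≈ 34589.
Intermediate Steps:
V(B) = 2 + B
x(J) = 1/2 (x(J) = (1/2)*1 = 1/2)
F(H) = 5*H
M(p) = 1/12 (M(p) = 1/(2*(2 + 4)) = (1/2)/6 = (1/2)*(1/6) = 1/12)
t(l) = l**3/2 (t(l) = (l*l**2)/2 = l**3/2)
(5592 + 28997) + t(M(F(5))) = (5592 + 28997) + (1/12)**3/2 = 34589 + (1/2)*(1/1728) = 34589 + 1/3456 = 119539585/3456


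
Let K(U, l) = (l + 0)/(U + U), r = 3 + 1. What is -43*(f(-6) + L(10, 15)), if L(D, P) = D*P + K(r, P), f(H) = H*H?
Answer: -64629/8 ≈ -8078.6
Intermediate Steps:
f(H) = H²
r = 4
K(U, l) = l/(2*U) (K(U, l) = l/((2*U)) = l*(1/(2*U)) = l/(2*U))
L(D, P) = P/8 + D*P (L(D, P) = D*P + (½)*P/4 = D*P + (½)*P*(¼) = D*P + P/8 = P/8 + D*P)
-43*(f(-6) + L(10, 15)) = -43*((-6)² + 15*(⅛ + 10)) = -43*(36 + 15*(81/8)) = -43*(36 + 1215/8) = -43*1503/8 = -64629/8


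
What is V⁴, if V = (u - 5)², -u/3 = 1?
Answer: 16777216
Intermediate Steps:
u = -3 (u = -3*1 = -3)
V = 64 (V = (-3 - 5)² = (-8)² = 64)
V⁴ = 64⁴ = 16777216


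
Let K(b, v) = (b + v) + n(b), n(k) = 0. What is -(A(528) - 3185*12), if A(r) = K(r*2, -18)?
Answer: 37182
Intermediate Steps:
K(b, v) = b + v (K(b, v) = (b + v) + 0 = b + v)
A(r) = -18 + 2*r (A(r) = r*2 - 18 = 2*r - 18 = -18 + 2*r)
-(A(528) - 3185*12) = -((-18 + 2*528) - 3185*12) = -((-18 + 1056) - 1*38220) = -(1038 - 38220) = -1*(-37182) = 37182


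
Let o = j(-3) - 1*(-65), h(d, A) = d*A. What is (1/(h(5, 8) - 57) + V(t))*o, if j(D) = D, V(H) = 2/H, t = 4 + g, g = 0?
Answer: 465/17 ≈ 27.353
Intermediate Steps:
h(d, A) = A*d
t = 4 (t = 4 + 0 = 4)
o = 62 (o = -3 - 1*(-65) = -3 + 65 = 62)
(1/(h(5, 8) - 57) + V(t))*o = (1/(8*5 - 57) + 2/4)*62 = (1/(40 - 57) + 2*(¼))*62 = (1/(-17) + ½)*62 = (-1/17 + ½)*62 = (15/34)*62 = 465/17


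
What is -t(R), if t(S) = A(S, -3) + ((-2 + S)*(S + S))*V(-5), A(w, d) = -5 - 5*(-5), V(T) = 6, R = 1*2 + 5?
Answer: -440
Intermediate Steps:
R = 7 (R = 2 + 5 = 7)
A(w, d) = 20 (A(w, d) = -5 + 25 = 20)
t(S) = 20 + 12*S*(-2 + S) (t(S) = 20 + ((-2 + S)*(S + S))*6 = 20 + ((-2 + S)*(2*S))*6 = 20 + (2*S*(-2 + S))*6 = 20 + 12*S*(-2 + S))
-t(R) = -(20 - 24*7 + 12*7**2) = -(20 - 168 + 12*49) = -(20 - 168 + 588) = -1*440 = -440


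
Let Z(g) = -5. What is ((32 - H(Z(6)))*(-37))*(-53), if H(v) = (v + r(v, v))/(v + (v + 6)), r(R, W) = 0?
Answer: 241203/4 ≈ 60301.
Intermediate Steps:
H(v) = v/(6 + 2*v) (H(v) = (v + 0)/(v + (v + 6)) = v/(v + (6 + v)) = v/(6 + 2*v))
((32 - H(Z(6)))*(-37))*(-53) = ((32 - (-5)/(2*(3 - 5)))*(-37))*(-53) = ((32 - (-5)/(2*(-2)))*(-37))*(-53) = ((32 - (-5)*(-1)/(2*2))*(-37))*(-53) = ((32 - 1*5/4)*(-37))*(-53) = ((32 - 5/4)*(-37))*(-53) = ((123/4)*(-37))*(-53) = -4551/4*(-53) = 241203/4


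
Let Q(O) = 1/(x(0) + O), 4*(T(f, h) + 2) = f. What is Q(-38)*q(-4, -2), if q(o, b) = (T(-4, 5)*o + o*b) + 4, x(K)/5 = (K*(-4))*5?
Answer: -12/19 ≈ -0.63158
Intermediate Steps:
T(f, h) = -2 + f/4
x(K) = -100*K (x(K) = 5*((K*(-4))*5) = 5*(-4*K*5) = 5*(-20*K) = -100*K)
Q(O) = 1/O (Q(O) = 1/(-100*0 + O) = 1/(0 + O) = 1/O)
q(o, b) = 4 - 3*o + b*o (q(o, b) = ((-2 + (¼)*(-4))*o + o*b) + 4 = ((-2 - 1)*o + b*o) + 4 = (-3*o + b*o) + 4 = 4 - 3*o + b*o)
Q(-38)*q(-4, -2) = (4 - 3*(-4) - 2*(-4))/(-38) = -(4 + 12 + 8)/38 = -1/38*24 = -12/19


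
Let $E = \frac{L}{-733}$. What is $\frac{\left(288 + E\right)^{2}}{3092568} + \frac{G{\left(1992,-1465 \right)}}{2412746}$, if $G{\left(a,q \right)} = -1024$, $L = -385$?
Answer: $\frac{53107424904358309}{2004512716223832696} \approx 0.026494$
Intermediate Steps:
$E = \frac{385}{733}$ ($E = - \frac{385}{-733} = \left(-385\right) \left(- \frac{1}{733}\right) = \frac{385}{733} \approx 0.52524$)
$\frac{\left(288 + E\right)^{2}}{3092568} + \frac{G{\left(1992,-1465 \right)}}{2412746} = \frac{\left(288 + \frac{385}{733}\right)^{2}}{3092568} - \frac{1024}{2412746} = \left(\frac{211489}{733}\right)^{2} \cdot \frac{1}{3092568} - \frac{512}{1206373} = \frac{44727597121}{537289} \cdot \frac{1}{3092568} - \frac{512}{1206373} = \frac{44727597121}{1661602768152} - \frac{512}{1206373} = \frac{53107424904358309}{2004512716223832696}$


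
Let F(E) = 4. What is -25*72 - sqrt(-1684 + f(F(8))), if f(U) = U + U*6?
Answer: -1800 - 6*I*sqrt(46) ≈ -1800.0 - 40.694*I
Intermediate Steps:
f(U) = 7*U (f(U) = U + 6*U = 7*U)
-25*72 - sqrt(-1684 + f(F(8))) = -25*72 - sqrt(-1684 + 7*4) = -1800 - sqrt(-1684 + 28) = -1800 - sqrt(-1656) = -1800 - 6*I*sqrt(46)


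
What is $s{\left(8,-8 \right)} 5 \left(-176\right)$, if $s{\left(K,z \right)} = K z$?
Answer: $56320$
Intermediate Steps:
$s{\left(8,-8 \right)} 5 \left(-176\right) = 8 \left(-8\right) 5 \left(-176\right) = \left(-64\right) \left(-880\right) = 56320$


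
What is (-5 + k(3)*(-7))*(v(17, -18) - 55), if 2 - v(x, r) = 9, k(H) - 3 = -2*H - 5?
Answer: -3162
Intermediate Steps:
k(H) = -2 - 2*H (k(H) = 3 + (-2*H - 5) = 3 + (-5 - 2*H) = -2 - 2*H)
v(x, r) = -7 (v(x, r) = 2 - 1*9 = 2 - 9 = -7)
(-5 + k(3)*(-7))*(v(17, -18) - 55) = (-5 + (-2 - 2*3)*(-7))*(-7 - 55) = (-5 + (-2 - 6)*(-7))*(-62) = (-5 - 8*(-7))*(-62) = (-5 + 56)*(-62) = 51*(-62) = -3162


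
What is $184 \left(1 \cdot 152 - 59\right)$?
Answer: $17112$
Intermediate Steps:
$184 \left(1 \cdot 152 - 59\right) = 184 \left(152 - 59\right) = 184 \cdot 93 = 17112$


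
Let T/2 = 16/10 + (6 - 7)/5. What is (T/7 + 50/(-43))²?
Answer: 26896/46225 ≈ 0.58185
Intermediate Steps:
T = 14/5 (T = 2*(16/10 + (6 - 7)/5) = 2*(16*(⅒) - 1*⅕) = 2*(8/5 - ⅕) = 2*(7/5) = 14/5 ≈ 2.8000)
(T/7 + 50/(-43))² = ((14/5)/7 + 50/(-43))² = ((14/5)*(⅐) + 50*(-1/43))² = (⅖ - 50/43)² = (-164/215)² = 26896/46225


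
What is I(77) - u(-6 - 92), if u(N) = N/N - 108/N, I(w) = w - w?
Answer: -103/49 ≈ -2.1020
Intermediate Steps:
I(w) = 0
u(N) = 1 - 108/N
I(77) - u(-6 - 92) = 0 - (-108 + (-6 - 92))/(-6 - 92) = 0 - (-108 - 98)/(-98) = 0 - (-1)*(-206)/98 = 0 - 1*103/49 = 0 - 103/49 = -103/49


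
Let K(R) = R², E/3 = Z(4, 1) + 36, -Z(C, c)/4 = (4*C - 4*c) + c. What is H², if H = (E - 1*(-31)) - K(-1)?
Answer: 324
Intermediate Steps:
Z(C, c) = -16*C + 12*c (Z(C, c) = -4*((4*C - 4*c) + c) = -4*((-4*c + 4*C) + c) = -4*(-3*c + 4*C) = -16*C + 12*c)
E = -48 (E = 3*((-16*4 + 12*1) + 36) = 3*((-64 + 12) + 36) = 3*(-52 + 36) = 3*(-16) = -48)
H = -18 (H = (-48 - 1*(-31)) - 1*(-1)² = (-48 + 31) - 1*1 = -17 - 1 = -18)
H² = (-18)² = 324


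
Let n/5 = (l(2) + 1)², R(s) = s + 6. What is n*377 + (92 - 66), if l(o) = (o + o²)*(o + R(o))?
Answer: 7014111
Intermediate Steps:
R(s) = 6 + s
l(o) = (6 + 2*o)*(o + o²) (l(o) = (o + o²)*(o + (6 + o)) = (o + o²)*(6 + 2*o) = (6 + 2*o)*(o + o²))
n = 18605 (n = 5*(2*2*(3 + 2² + 4*2) + 1)² = 5*(2*2*(3 + 4 + 8) + 1)² = 5*(2*2*15 + 1)² = 5*(60 + 1)² = 5*61² = 5*3721 = 18605)
n*377 + (92 - 66) = 18605*377 + (92 - 66) = 7014085 + 26 = 7014111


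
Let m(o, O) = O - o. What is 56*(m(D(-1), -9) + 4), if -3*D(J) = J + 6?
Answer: -560/3 ≈ -186.67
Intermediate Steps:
D(J) = -2 - J/3 (D(J) = -(J + 6)/3 = -(6 + J)/3 = -2 - J/3)
56*(m(D(-1), -9) + 4) = 56*((-9 - (-2 - 1/3*(-1))) + 4) = 56*((-9 - (-2 + 1/3)) + 4) = 56*((-9 - 1*(-5/3)) + 4) = 56*((-9 + 5/3) + 4) = 56*(-22/3 + 4) = 56*(-10/3) = -560/3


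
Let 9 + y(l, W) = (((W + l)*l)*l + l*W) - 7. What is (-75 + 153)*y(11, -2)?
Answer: 81978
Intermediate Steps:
y(l, W) = -16 + W*l + l²*(W + l) (y(l, W) = -9 + ((((W + l)*l)*l + l*W) - 7) = -9 + (((l*(W + l))*l + W*l) - 7) = -9 + ((l²*(W + l) + W*l) - 7) = -9 + ((W*l + l²*(W + l)) - 7) = -9 + (-7 + W*l + l²*(W + l)) = -16 + W*l + l²*(W + l))
(-75 + 153)*y(11, -2) = (-75 + 153)*(-16 + 11³ - 2*11 - 2*11²) = 78*(-16 + 1331 - 22 - 2*121) = 78*(-16 + 1331 - 22 - 242) = 78*1051 = 81978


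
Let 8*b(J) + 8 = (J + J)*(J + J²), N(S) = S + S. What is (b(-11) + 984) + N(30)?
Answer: 1481/2 ≈ 740.50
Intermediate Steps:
N(S) = 2*S
b(J) = -1 + J*(J + J²)/4 (b(J) = -1 + ((J + J)*(J + J²))/8 = -1 + ((2*J)*(J + J²))/8 = -1 + (2*J*(J + J²))/8 = -1 + J*(J + J²)/4)
(b(-11) + 984) + N(30) = ((-1 + (¼)*(-11)² + (¼)*(-11)³) + 984) + 2*30 = ((-1 + (¼)*121 + (¼)*(-1331)) + 984) + 60 = ((-1 + 121/4 - 1331/4) + 984) + 60 = (-607/2 + 984) + 60 = 1361/2 + 60 = 1481/2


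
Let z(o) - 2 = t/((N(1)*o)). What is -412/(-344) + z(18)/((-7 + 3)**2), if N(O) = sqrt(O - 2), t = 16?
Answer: 455/344 - I/18 ≈ 1.3227 - 0.055556*I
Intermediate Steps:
N(O) = sqrt(-2 + O)
z(o) = 2 - 16*I/o (z(o) = 2 + 16/((sqrt(-2 + 1)*o)) = 2 + 16/((sqrt(-1)*o)) = 2 + 16/((I*o)) = 2 + 16*(-I/o) = 2 - 16*I/o)
-412/(-344) + z(18)/((-7 + 3)**2) = -412/(-344) + (2 - 16*I/18)/((-7 + 3)**2) = -412*(-1/344) + (2 - 16*I*1/18)/((-4)**2) = 103/86 + (2 - 8*I/9)/16 = 103/86 + (2 - 8*I/9)*(1/16) = 103/86 + (1/8 - I/18) = 455/344 - I/18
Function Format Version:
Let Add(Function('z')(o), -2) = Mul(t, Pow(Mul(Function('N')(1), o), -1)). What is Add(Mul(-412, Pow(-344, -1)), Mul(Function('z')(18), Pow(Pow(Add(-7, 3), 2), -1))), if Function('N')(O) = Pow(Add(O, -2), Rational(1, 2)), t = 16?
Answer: Add(Rational(455, 344), Mul(Rational(-1, 18), I)) ≈ Add(1.3227, Mul(-0.055556, I))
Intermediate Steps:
Function('N')(O) = Pow(Add(-2, O), Rational(1, 2))
Function('z')(o) = Add(2, Mul(-16, I, Pow(o, -1))) (Function('z')(o) = Add(2, Mul(16, Pow(Mul(Pow(Add(-2, 1), Rational(1, 2)), o), -1))) = Add(2, Mul(16, Pow(Mul(Pow(-1, Rational(1, 2)), o), -1))) = Add(2, Mul(16, Pow(Mul(I, o), -1))) = Add(2, Mul(16, Mul(-1, I, Pow(o, -1)))) = Add(2, Mul(-16, I, Pow(o, -1))))
Add(Mul(-412, Pow(-344, -1)), Mul(Function('z')(18), Pow(Pow(Add(-7, 3), 2), -1))) = Add(Mul(-412, Pow(-344, -1)), Mul(Add(2, Mul(-16, I, Pow(18, -1))), Pow(Pow(Add(-7, 3), 2), -1))) = Add(Mul(-412, Rational(-1, 344)), Mul(Add(2, Mul(-16, I, Rational(1, 18))), Pow(Pow(-4, 2), -1))) = Add(Rational(103, 86), Mul(Add(2, Mul(Rational(-8, 9), I)), Pow(16, -1))) = Add(Rational(103, 86), Mul(Add(2, Mul(Rational(-8, 9), I)), Rational(1, 16))) = Add(Rational(103, 86), Add(Rational(1, 8), Mul(Rational(-1, 18), I))) = Add(Rational(455, 344), Mul(Rational(-1, 18), I))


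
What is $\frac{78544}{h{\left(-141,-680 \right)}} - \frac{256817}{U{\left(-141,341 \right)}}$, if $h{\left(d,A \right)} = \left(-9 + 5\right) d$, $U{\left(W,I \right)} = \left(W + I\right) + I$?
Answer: $- \frac{25588121}{76281} \approx -335.45$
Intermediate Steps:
$U{\left(W,I \right)} = W + 2 I$ ($U{\left(W,I \right)} = \left(I + W\right) + I = W + 2 I$)
$h{\left(d,A \right)} = - 4 d$
$\frac{78544}{h{\left(-141,-680 \right)}} - \frac{256817}{U{\left(-141,341 \right)}} = \frac{78544}{\left(-4\right) \left(-141\right)} - \frac{256817}{-141 + 2 \cdot 341} = \frac{78544}{564} - \frac{256817}{-141 + 682} = 78544 \cdot \frac{1}{564} - \frac{256817}{541} = \frac{19636}{141} - \frac{256817}{541} = - \frac{25588121}{76281}$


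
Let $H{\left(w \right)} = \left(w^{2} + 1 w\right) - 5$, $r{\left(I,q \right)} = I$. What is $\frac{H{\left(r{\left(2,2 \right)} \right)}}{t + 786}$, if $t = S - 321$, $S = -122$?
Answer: $\frac{1}{343} \approx 0.0029155$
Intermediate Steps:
$t = -443$ ($t = -122 - 321 = -443$)
$H{\left(w \right)} = -5 + w + w^{2}$ ($H{\left(w \right)} = \left(w^{2} + w\right) - 5 = \left(w + w^{2}\right) - 5 = -5 + w + w^{2}$)
$\frac{H{\left(r{\left(2,2 \right)} \right)}}{t + 786} = \frac{-5 + 2 + 2^{2}}{-443 + 786} = \frac{-5 + 2 + 4}{343} = 1 \cdot \frac{1}{343} = \frac{1}{343}$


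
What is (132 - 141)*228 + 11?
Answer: -2041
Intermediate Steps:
(132 - 141)*228 + 11 = -9*228 + 11 = -2052 + 11 = -2041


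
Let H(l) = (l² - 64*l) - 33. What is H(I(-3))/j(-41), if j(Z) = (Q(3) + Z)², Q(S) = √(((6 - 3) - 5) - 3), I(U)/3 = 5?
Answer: -768/(41 - I*√5)² ≈ -0.45281 - 0.049539*I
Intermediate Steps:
I(U) = 15 (I(U) = 3*5 = 15)
Q(S) = I*√5 (Q(S) = √((3 - 5) - 3) = √(-2 - 3) = √(-5) = I*√5)
H(l) = -33 + l² - 64*l
j(Z) = (Z + I*√5)² (j(Z) = (I*√5 + Z)² = (Z + I*√5)²)
H(I(-3))/j(-41) = (-33 + 15² - 64*15)/((-41 + I*√5)²) = (-33 + 225 - 960)/(-41 + I*√5)² = -768/(-41 + I*√5)²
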